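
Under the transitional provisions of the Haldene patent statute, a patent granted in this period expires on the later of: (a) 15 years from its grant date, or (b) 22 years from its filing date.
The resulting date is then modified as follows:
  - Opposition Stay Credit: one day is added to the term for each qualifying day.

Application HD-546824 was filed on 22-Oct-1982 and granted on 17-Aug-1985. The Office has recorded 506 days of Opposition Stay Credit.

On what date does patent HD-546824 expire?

(a) grant + 15 years → 17 August 2000.
(b) filing + 22 years → 22 October 2004.
Later of the two: 22 October 2004.
Opposition Stay Credit: +506 days → 12 March 2006.

March 12, 2006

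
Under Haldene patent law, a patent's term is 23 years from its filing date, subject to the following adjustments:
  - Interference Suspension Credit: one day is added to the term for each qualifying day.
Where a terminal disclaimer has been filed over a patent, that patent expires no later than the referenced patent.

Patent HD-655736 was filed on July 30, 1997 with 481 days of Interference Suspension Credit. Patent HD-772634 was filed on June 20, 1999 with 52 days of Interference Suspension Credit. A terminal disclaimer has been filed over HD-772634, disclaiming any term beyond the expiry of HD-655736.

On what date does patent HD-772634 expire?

Natural term of HD-772634:
  Base: filing + 23 years → 20 June 2022.
  Interference Suspension Credit: +52 days → 11 August 2022.
Expiry of referenced patent HD-655736:
  Base: filing + 23 years → 30 July 2020.
  Interference Suspension Credit: +481 days → 23 November 2021.
Terminal disclaimer: HD-772634 expires on the earlier of 11 August 2022 and 23 November 2021.

2021-11-23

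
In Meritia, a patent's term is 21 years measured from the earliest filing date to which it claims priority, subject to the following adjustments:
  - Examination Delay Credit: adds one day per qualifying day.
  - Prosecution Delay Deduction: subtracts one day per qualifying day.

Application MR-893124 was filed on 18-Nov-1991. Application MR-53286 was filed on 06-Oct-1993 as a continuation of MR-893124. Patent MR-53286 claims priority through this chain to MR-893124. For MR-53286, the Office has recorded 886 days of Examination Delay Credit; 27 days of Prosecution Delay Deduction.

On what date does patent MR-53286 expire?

March 27, 2015

Earliest priority filing: 18 November 1991.
Base term: 18 November 1991 + 21 years → 18 November 2012.
Examination Delay Credit: +886 days → 23 April 2015.
Prosecution Delay Deduction: −27 days → 27 March 2015.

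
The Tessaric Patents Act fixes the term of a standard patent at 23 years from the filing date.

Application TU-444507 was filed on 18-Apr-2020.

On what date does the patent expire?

2043-04-18

Filing date + 23 years → 18 April 2043.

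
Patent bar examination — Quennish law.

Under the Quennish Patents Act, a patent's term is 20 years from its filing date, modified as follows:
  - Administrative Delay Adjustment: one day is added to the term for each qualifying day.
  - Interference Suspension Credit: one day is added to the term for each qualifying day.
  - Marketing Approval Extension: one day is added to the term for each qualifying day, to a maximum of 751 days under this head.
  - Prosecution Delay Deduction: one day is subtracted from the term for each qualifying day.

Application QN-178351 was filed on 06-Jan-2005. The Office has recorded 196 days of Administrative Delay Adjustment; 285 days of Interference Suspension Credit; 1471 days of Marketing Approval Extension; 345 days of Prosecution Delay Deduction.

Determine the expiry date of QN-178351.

Base term: filing date + 20 years → 6 January 2025.
Administrative Delay Adjustment: +196 days → 21 July 2025.
Interference Suspension Credit: +285 days → 2 May 2026.
Marketing Approval Extension: 1471 days claimed exceeds the 751-day cap, so +751 days → 22 May 2028.
Prosecution Delay Deduction: −345 days → 12 June 2027.

2027-06-12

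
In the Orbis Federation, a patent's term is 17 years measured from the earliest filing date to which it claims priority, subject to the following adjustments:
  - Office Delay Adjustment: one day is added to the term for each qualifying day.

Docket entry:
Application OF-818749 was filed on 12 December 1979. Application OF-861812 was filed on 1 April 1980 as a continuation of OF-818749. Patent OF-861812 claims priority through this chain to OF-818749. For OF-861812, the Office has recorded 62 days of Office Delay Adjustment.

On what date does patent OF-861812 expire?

February 12, 1997

Earliest priority filing: 12 December 1979.
Base term: 12 December 1979 + 17 years → 12 December 1996.
Office Delay Adjustment: +62 days → 12 February 1997.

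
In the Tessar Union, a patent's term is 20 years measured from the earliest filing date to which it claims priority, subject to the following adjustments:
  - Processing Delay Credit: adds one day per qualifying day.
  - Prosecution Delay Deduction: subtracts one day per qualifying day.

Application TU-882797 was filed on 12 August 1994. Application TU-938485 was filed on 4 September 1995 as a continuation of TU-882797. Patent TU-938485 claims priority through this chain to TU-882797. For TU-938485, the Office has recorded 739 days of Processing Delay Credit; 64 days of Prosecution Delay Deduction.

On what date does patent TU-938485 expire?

June 17, 2016

Earliest priority filing: 12 August 1994.
Base term: 12 August 1994 + 20 years → 12 August 2014.
Processing Delay Credit: +739 days → 20 August 2016.
Prosecution Delay Deduction: −64 days → 17 June 2016.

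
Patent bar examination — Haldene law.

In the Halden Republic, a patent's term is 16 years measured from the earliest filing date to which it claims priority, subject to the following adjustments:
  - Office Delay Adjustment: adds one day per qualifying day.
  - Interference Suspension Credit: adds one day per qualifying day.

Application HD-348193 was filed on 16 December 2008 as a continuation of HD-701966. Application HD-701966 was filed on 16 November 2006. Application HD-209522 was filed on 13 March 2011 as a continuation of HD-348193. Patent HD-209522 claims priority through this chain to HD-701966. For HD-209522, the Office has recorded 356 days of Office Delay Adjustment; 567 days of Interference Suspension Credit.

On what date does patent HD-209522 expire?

Earliest priority filing: 16 November 2006.
Base term: 16 November 2006 + 16 years → 16 November 2022.
Office Delay Adjustment: +356 days → 7 November 2023.
Interference Suspension Credit: +567 days → 27 May 2025.

May 27, 2025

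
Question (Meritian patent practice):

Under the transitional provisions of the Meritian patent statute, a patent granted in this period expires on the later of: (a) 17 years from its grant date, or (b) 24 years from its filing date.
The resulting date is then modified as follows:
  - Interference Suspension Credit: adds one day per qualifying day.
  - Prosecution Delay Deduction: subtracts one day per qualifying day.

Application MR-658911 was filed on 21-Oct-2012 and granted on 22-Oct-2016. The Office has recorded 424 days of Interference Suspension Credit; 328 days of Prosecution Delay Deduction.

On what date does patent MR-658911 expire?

(a) grant + 17 years → 22 October 2033.
(b) filing + 24 years → 21 October 2036.
Later of the two: 21 October 2036.
Interference Suspension Credit: +424 days → 19 December 2037.
Prosecution Delay Deduction: −328 days → 25 January 2037.

2037-01-25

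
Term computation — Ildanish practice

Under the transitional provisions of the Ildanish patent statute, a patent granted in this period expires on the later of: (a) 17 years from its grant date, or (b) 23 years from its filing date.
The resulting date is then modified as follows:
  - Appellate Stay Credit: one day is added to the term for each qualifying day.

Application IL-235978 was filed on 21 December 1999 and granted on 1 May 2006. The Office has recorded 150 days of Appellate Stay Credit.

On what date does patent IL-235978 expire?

2023-09-28

(a) grant + 17 years → 1 May 2023.
(b) filing + 23 years → 21 December 2022.
Later of the two: 1 May 2023.
Appellate Stay Credit: +150 days → 28 September 2023.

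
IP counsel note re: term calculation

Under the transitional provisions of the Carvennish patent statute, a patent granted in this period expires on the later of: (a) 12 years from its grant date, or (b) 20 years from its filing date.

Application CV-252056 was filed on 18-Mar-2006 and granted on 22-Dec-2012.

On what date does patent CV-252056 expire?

March 18, 2026

(a) grant + 12 years → 22 December 2024.
(b) filing + 20 years → 18 March 2026.
Later of the two: 18 March 2026.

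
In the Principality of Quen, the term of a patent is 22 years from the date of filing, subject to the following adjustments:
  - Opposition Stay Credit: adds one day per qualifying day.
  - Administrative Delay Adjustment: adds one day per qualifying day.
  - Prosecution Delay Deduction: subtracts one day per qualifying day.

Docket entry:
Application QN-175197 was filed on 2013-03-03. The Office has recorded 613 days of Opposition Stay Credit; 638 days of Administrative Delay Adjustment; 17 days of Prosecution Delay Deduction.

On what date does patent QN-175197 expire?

2038-07-19

Base term: filing date + 22 years → 3 March 2035.
Opposition Stay Credit: +613 days → 5 November 2036.
Administrative Delay Adjustment: +638 days → 5 August 2038.
Prosecution Delay Deduction: −17 days → 19 July 2038.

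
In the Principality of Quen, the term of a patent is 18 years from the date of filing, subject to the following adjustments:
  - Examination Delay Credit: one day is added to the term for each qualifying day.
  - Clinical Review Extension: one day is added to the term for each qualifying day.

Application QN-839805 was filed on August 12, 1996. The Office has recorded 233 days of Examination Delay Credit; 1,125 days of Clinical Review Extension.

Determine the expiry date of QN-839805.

Base term: filing date + 18 years → 12 August 2014.
Examination Delay Credit: +233 days → 2 April 2015.
Clinical Review Extension: +1125 days → 1 May 2018.

May 1, 2018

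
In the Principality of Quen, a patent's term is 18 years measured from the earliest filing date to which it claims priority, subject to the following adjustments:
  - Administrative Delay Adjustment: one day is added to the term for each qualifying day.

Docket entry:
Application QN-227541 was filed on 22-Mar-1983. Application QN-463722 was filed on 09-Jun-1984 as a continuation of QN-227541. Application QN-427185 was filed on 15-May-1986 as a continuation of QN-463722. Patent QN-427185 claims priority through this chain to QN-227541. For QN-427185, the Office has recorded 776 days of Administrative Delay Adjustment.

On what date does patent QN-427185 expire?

Earliest priority filing: 22 March 1983.
Base term: 22 March 1983 + 18 years → 22 March 2001.
Administrative Delay Adjustment: +776 days → 7 May 2003.

May 7, 2003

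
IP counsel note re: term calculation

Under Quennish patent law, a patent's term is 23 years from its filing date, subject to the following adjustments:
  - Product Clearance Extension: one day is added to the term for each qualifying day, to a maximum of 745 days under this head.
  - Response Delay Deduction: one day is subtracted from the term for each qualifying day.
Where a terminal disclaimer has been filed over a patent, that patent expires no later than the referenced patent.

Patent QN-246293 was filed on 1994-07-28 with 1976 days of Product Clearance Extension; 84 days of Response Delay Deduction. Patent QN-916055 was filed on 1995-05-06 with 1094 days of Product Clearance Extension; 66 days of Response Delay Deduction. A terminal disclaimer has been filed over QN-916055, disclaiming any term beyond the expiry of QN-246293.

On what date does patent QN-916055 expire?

2019-05-20

Natural term of QN-916055:
  Base: filing + 23 years → 6 May 2018.
  Product Clearance Extension: 1094 days claimed exceeds the 745-day cap, so +745 days → 20 May 2020.
  Response Delay Deduction: −66 days → 15 March 2020.
Expiry of referenced patent QN-246293:
  Base: filing + 23 years → 28 July 2017.
  Product Clearance Extension: 1976 days claimed exceeds the 745-day cap, so +745 days → 12 August 2019.
  Response Delay Deduction: −84 days → 20 May 2019.
Terminal disclaimer: QN-916055 expires on the earlier of 15 March 2020 and 20 May 2019.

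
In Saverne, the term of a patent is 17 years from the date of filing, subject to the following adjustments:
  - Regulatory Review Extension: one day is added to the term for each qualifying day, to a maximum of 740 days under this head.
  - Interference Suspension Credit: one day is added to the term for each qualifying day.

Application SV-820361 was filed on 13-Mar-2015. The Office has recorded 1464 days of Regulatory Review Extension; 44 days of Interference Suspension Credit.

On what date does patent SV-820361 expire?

Base term: filing date + 17 years → 13 March 2032.
Regulatory Review Extension: 1464 days claimed exceeds the 740-day cap, so +740 days → 23 March 2034.
Interference Suspension Credit: +44 days → 6 May 2034.

2034-05-06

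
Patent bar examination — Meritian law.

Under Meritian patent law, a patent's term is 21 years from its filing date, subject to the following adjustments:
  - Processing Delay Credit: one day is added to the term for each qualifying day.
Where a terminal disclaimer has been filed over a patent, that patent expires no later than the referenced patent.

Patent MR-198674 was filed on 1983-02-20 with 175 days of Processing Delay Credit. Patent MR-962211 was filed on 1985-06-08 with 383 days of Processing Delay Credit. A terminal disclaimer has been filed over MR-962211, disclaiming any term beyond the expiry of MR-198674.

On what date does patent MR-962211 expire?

August 13, 2004

Natural term of MR-962211:
  Base: filing + 21 years → 8 June 2006.
  Processing Delay Credit: +383 days → 26 June 2007.
Expiry of referenced patent MR-198674:
  Base: filing + 21 years → 20 February 2004.
  Processing Delay Credit: +175 days → 13 August 2004.
Terminal disclaimer: MR-962211 expires on the earlier of 26 June 2007 and 13 August 2004.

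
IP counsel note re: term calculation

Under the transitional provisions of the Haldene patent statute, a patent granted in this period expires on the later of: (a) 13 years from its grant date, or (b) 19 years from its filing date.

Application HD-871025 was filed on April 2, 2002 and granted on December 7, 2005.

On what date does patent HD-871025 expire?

(a) grant + 13 years → 7 December 2018.
(b) filing + 19 years → 2 April 2021.
Later of the two: 2 April 2021.

2021-04-02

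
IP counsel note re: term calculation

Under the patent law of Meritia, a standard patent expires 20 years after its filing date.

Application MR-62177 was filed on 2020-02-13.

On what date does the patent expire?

Filing date + 20 years → 13 February 2040.

February 13, 2040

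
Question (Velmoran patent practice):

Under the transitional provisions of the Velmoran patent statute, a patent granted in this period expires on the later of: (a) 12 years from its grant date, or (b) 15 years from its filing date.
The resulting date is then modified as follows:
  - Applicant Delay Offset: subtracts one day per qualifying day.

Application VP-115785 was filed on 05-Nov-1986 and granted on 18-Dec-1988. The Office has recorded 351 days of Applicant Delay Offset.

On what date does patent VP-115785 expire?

November 19, 2000

(a) grant + 12 years → 18 December 2000.
(b) filing + 15 years → 5 November 2001.
Later of the two: 5 November 2001.
Applicant Delay Offset: −351 days → 19 November 2000.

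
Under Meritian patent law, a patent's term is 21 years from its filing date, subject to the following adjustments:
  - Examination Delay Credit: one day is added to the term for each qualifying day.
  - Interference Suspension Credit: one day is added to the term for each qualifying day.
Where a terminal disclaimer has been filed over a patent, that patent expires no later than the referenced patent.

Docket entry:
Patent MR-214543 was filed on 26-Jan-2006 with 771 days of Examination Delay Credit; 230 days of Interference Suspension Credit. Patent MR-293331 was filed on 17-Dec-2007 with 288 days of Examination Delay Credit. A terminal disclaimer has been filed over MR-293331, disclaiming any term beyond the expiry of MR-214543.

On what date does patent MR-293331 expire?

Natural term of MR-293331:
  Base: filing + 21 years → 17 December 2028.
  Examination Delay Credit: +288 days → 1 October 2029.
Expiry of referenced patent MR-214543:
  Base: filing + 21 years → 26 January 2027.
  Examination Delay Credit: +771 days → 7 March 2029.
  Interference Suspension Credit: +230 days → 23 October 2029.
Terminal disclaimer: MR-293331 expires on the earlier of 1 October 2029 and 23 October 2029.

2029-10-01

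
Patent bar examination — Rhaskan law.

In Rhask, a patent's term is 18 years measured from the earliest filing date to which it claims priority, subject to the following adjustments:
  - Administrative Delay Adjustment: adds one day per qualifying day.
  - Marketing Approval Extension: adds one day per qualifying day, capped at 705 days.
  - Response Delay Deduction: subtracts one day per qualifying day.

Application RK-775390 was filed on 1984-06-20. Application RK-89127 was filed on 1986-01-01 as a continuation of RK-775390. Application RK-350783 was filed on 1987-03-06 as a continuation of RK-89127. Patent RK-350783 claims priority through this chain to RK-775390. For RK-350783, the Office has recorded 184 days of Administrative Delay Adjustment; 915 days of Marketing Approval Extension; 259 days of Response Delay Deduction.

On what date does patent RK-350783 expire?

March 11, 2004

Earliest priority filing: 20 June 1984.
Base term: 20 June 1984 + 18 years → 20 June 2002.
Administrative Delay Adjustment: +184 days → 21 December 2002.
Marketing Approval Extension: 915 days claimed exceeds the 705-day cap, so +705 days → 25 November 2004.
Response Delay Deduction: −259 days → 11 March 2004.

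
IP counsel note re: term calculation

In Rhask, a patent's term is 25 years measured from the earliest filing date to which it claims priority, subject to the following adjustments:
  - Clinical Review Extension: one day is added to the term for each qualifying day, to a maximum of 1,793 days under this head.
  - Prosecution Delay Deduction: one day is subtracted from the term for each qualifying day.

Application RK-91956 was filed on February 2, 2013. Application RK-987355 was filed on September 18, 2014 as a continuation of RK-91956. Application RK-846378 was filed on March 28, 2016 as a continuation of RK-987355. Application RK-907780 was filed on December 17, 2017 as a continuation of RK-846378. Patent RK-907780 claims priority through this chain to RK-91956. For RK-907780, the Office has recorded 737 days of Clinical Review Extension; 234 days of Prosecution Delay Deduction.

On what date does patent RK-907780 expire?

2039-06-20

Earliest priority filing: 2 February 2013.
Base term: 2 February 2013 + 25 years → 2 February 2038.
Clinical Review Extension: 737 days (within the 1793-day cap) → +737 days → 9 February 2040.
Prosecution Delay Deduction: −234 days → 20 June 2039.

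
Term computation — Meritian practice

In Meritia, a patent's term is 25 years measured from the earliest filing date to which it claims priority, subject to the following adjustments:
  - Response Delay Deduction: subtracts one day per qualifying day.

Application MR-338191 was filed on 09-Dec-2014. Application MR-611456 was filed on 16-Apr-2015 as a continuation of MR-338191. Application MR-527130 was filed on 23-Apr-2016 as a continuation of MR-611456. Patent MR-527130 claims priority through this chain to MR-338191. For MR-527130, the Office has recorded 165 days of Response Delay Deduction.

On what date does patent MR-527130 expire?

2039-06-27

Earliest priority filing: 9 December 2014.
Base term: 9 December 2014 + 25 years → 9 December 2039.
Response Delay Deduction: −165 days → 27 June 2039.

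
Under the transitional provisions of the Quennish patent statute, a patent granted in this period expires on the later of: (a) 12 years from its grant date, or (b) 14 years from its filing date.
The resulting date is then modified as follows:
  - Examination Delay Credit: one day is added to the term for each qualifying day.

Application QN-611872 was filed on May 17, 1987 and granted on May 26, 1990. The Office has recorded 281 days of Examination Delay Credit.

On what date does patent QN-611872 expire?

(a) grant + 12 years → 26 May 2002.
(b) filing + 14 years → 17 May 2001.
Later of the two: 26 May 2002.
Examination Delay Credit: +281 days → 3 March 2003.

2003-03-03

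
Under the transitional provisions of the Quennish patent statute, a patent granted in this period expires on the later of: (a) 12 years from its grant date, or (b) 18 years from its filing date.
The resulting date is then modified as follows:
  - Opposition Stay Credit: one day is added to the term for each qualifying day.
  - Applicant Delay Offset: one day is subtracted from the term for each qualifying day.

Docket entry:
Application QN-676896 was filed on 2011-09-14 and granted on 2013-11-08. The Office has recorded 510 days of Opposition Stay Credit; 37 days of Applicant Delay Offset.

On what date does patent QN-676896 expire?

(a) grant + 12 years → 8 November 2025.
(b) filing + 18 years → 14 September 2029.
Later of the two: 14 September 2029.
Opposition Stay Credit: +510 days → 6 February 2031.
Applicant Delay Offset: −37 days → 31 December 2030.

December 31, 2030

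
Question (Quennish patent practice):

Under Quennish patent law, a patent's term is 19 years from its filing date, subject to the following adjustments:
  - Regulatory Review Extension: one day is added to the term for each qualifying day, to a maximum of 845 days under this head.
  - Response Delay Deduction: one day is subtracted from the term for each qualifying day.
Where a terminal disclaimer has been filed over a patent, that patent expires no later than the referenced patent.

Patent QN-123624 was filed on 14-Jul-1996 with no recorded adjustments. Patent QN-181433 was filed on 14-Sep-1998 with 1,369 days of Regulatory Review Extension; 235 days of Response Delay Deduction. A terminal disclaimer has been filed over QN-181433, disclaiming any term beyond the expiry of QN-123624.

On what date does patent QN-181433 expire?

2015-07-14

Natural term of QN-181433:
  Base: filing + 19 years → 14 September 2017.
  Regulatory Review Extension: 1369 days claimed exceeds the 845-day cap, so +845 days → 7 January 2020.
  Response Delay Deduction: −235 days → 17 May 2019.
Expiry of referenced patent QN-123624:
  Base: filing + 19 years → 14 July 2015.
Terminal disclaimer: QN-181433 expires on the earlier of 17 May 2019 and 14 July 2015.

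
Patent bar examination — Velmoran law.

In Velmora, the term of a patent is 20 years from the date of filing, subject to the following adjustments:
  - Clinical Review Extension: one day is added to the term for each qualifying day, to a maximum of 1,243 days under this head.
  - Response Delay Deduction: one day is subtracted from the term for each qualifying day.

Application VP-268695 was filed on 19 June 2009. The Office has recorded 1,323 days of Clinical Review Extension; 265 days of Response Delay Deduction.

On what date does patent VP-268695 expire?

February 22, 2032

Base term: filing date + 20 years → 19 June 2029.
Clinical Review Extension: 1323 days claimed exceeds the 1243-day cap, so +1243 days → 13 November 2032.
Response Delay Deduction: −265 days → 22 February 2032.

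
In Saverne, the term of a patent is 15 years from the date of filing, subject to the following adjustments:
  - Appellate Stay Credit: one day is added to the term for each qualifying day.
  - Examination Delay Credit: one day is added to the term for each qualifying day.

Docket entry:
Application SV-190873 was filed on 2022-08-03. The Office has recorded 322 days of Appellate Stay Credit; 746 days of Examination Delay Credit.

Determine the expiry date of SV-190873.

July 6, 2040

Base term: filing date + 15 years → 3 August 2037.
Appellate Stay Credit: +322 days → 21 June 2038.
Examination Delay Credit: +746 days → 6 July 2040.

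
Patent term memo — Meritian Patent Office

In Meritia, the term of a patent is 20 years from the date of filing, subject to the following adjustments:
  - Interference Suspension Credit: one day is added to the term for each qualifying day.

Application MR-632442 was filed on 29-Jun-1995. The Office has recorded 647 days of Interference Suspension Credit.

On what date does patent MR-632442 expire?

Base term: filing date + 20 years → 29 June 2015.
Interference Suspension Credit: +647 days → 6 April 2017.

April 6, 2017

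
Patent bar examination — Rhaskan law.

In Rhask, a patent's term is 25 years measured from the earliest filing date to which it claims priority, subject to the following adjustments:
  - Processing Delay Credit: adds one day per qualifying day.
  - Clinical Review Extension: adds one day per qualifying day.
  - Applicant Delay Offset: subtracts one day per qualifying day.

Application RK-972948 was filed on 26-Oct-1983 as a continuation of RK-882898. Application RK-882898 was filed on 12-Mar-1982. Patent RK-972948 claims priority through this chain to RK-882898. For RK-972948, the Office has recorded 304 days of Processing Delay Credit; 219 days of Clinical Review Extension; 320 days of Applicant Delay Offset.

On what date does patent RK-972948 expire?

Earliest priority filing: 12 March 1982.
Base term: 12 March 1982 + 25 years → 12 March 2007.
Processing Delay Credit: +304 days → 10 January 2008.
Clinical Review Extension: +219 days → 16 August 2008.
Applicant Delay Offset: −320 days → 1 October 2007.

October 1, 2007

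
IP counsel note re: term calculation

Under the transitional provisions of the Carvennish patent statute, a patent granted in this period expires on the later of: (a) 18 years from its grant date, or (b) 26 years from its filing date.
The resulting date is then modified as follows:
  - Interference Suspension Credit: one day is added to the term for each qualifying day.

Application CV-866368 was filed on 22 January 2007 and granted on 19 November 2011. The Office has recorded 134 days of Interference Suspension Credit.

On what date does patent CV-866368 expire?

2033-06-05

(a) grant + 18 years → 19 November 2029.
(b) filing + 26 years → 22 January 2033.
Later of the two: 22 January 2033.
Interference Suspension Credit: +134 days → 5 June 2033.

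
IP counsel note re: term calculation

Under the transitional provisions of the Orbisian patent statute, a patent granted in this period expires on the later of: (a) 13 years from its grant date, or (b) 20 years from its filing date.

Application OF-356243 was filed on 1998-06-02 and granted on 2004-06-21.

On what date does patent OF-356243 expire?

(a) grant + 13 years → 21 June 2017.
(b) filing + 20 years → 2 June 2018.
Later of the two: 2 June 2018.

June 2, 2018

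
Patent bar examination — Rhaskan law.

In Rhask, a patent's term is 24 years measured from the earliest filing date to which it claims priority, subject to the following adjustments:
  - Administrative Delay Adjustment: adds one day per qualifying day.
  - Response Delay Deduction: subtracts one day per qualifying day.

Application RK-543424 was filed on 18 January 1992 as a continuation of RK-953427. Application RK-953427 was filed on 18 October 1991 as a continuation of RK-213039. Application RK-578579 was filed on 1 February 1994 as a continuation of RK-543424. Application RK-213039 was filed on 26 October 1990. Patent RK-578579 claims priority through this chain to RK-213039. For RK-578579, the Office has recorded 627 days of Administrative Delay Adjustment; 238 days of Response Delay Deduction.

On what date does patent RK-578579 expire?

2015-11-19

Earliest priority filing: 26 October 1990.
Base term: 26 October 1990 + 24 years → 26 October 2014.
Administrative Delay Adjustment: +627 days → 14 July 2016.
Response Delay Deduction: −238 days → 19 November 2015.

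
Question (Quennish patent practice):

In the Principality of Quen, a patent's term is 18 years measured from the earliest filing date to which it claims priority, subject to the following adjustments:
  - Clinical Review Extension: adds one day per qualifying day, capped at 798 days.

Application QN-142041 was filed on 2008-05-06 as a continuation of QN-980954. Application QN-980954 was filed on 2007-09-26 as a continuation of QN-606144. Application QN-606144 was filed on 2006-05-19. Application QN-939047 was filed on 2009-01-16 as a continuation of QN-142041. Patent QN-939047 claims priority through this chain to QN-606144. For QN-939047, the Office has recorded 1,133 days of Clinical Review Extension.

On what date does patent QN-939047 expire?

Earliest priority filing: 19 May 2006.
Base term: 19 May 2006 + 18 years → 19 May 2024.
Clinical Review Extension: 1133 days claimed exceeds the 798-day cap, so +798 days → 26 July 2026.

2026-07-26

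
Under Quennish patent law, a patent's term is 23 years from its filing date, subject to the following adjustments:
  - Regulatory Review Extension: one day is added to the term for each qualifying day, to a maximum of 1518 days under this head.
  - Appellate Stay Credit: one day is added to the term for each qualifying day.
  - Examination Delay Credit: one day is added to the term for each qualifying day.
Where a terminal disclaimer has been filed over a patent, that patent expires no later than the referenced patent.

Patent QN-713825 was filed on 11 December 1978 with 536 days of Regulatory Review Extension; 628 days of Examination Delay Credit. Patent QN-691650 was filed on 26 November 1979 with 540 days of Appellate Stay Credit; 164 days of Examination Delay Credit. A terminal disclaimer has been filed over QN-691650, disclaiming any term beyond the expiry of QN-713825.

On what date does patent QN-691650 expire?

Natural term of QN-691650:
  Base: filing + 23 years → 26 November 2002.
  Appellate Stay Credit: +540 days → 19 May 2004.
  Examination Delay Credit: +164 days → 30 October 2004.
Expiry of referenced patent QN-713825:
  Base: filing + 23 years → 11 December 2001.
  Regulatory Review Extension: 536 days (within the 1518-day cap) → +536 days → 31 May 2003.
  Examination Delay Credit: +628 days → 17 February 2005.
Terminal disclaimer: QN-691650 expires on the earlier of 30 October 2004 and 17 February 2005.

October 30, 2004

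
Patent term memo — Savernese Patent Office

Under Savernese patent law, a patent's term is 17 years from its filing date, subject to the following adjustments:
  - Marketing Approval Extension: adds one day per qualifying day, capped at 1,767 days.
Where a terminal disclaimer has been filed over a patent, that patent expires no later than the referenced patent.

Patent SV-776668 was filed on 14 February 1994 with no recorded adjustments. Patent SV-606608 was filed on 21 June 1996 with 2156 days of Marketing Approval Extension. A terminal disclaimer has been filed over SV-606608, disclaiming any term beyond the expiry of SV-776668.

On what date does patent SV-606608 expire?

Natural term of SV-606608:
  Base: filing + 17 years → 21 June 2013.
  Marketing Approval Extension: 2156 days claimed exceeds the 1767-day cap, so +1767 days → 23 April 2018.
Expiry of referenced patent SV-776668:
  Base: filing + 17 years → 14 February 2011.
Terminal disclaimer: SV-606608 expires on the earlier of 23 April 2018 and 14 February 2011.

2011-02-14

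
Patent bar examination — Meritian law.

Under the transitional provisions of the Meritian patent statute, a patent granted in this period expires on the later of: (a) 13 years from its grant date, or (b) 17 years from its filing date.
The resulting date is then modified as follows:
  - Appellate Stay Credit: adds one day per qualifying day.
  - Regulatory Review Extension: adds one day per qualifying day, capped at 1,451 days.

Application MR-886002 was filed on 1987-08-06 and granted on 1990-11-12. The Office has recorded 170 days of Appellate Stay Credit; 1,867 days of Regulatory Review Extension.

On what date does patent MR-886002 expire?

(a) grant + 13 years → 12 November 2003.
(b) filing + 17 years → 6 August 2004.
Later of the two: 6 August 2004.
Appellate Stay Credit: +170 days → 23 January 2005.
Regulatory Review Extension: 1867 days claimed exceeds the 1451-day cap, so +1451 days → 13 January 2009.

January 13, 2009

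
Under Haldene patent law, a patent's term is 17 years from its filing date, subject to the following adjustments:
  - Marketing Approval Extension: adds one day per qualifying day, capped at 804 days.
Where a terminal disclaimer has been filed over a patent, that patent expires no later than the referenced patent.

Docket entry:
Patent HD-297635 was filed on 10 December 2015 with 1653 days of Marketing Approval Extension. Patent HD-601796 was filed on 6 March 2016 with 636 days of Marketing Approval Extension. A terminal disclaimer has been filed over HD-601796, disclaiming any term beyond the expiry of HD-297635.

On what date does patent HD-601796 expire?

Natural term of HD-601796:
  Base: filing + 17 years → 6 March 2033.
  Marketing Approval Extension: 636 days (within the 804-day cap) → +636 days → 2 December 2034.
Expiry of referenced patent HD-297635:
  Base: filing + 17 years → 10 December 2032.
  Marketing Approval Extension: 1653 days claimed exceeds the 804-day cap, so +804 days → 22 February 2035.
Terminal disclaimer: HD-601796 expires on the earlier of 2 December 2034 and 22 February 2035.

2034-12-02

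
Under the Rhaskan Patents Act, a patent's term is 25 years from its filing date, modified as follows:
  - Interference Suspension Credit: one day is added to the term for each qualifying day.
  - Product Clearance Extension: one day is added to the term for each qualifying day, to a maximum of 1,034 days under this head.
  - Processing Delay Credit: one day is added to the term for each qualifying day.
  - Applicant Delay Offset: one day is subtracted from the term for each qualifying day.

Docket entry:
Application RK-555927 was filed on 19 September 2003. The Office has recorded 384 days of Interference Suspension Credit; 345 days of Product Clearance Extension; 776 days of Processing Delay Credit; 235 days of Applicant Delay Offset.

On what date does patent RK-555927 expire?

March 12, 2032

Base term: filing date + 25 years → 19 September 2028.
Interference Suspension Credit: +384 days → 8 October 2029.
Product Clearance Extension: 345 days (within the 1034-day cap) → +345 days → 18 September 2030.
Processing Delay Credit: +776 days → 2 November 2032.
Applicant Delay Offset: −235 days → 12 March 2032.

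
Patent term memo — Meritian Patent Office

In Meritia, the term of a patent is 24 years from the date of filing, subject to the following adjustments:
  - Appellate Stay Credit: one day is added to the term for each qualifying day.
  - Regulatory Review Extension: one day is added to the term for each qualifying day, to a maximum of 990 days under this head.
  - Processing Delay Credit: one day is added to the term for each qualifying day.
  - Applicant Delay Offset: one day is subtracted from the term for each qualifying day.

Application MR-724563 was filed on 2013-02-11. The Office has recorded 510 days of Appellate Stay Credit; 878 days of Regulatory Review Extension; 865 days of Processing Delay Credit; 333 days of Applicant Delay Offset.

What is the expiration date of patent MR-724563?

Base term: filing date + 24 years → 11 February 2037.
Appellate Stay Credit: +510 days → 6 July 2038.
Regulatory Review Extension: 878 days (within the 990-day cap) → +878 days → 30 November 2040.
Processing Delay Credit: +865 days → 14 April 2043.
Applicant Delay Offset: −333 days → 16 May 2042.

May 16, 2042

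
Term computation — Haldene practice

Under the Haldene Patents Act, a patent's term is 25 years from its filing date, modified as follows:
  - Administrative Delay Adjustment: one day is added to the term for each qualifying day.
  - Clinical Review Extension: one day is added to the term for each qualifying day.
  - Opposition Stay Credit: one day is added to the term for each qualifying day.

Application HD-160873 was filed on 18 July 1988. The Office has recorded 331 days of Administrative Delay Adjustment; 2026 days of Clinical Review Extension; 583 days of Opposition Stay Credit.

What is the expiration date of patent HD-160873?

August 5, 2021

Base term: filing date + 25 years → 18 July 2013.
Administrative Delay Adjustment: +331 days → 14 June 2014.
Clinical Review Extension: +2026 days → 31 December 2019.
Opposition Stay Credit: +583 days → 5 August 2021.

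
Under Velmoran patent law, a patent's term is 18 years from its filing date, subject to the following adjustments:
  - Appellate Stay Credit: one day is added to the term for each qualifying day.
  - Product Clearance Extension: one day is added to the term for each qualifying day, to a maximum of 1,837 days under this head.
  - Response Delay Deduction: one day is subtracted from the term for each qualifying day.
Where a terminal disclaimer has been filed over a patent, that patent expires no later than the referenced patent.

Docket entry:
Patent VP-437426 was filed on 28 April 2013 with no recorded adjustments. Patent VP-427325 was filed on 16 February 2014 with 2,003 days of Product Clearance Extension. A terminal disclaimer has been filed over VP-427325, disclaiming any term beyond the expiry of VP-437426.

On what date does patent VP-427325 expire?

April 28, 2031

Natural term of VP-427325:
  Base: filing + 18 years → 16 February 2032.
  Product Clearance Extension: 2003 days claimed exceeds the 1837-day cap, so +1837 days → 26 February 2037.
Expiry of referenced patent VP-437426:
  Base: filing + 18 years → 28 April 2031.
Terminal disclaimer: VP-427325 expires on the earlier of 26 February 2037 and 28 April 2031.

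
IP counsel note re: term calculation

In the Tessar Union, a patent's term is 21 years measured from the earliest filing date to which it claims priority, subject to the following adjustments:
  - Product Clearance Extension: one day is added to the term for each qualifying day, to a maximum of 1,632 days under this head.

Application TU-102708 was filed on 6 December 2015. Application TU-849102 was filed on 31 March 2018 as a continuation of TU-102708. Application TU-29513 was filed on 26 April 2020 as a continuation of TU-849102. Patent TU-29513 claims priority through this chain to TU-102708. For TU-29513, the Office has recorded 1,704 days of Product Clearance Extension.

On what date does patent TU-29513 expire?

2041-05-26

Earliest priority filing: 6 December 2015.
Base term: 6 December 2015 + 21 years → 6 December 2036.
Product Clearance Extension: 1704 days claimed exceeds the 1632-day cap, so +1632 days → 26 May 2041.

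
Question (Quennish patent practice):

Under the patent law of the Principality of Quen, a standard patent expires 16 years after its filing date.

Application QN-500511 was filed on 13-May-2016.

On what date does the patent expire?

Filing date + 16 years → 13 May 2032.

2032-05-13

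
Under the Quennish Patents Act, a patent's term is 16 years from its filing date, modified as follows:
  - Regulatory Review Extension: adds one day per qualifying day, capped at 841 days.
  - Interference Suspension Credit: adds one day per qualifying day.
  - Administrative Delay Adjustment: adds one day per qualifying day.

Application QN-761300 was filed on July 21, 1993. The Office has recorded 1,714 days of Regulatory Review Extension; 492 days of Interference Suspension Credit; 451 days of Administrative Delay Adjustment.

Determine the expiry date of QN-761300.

Base term: filing date + 16 years → 21 July 2009.
Regulatory Review Extension: 1714 days claimed exceeds the 841-day cap, so +841 days → 9 November 2011.
Interference Suspension Credit: +492 days → 15 March 2013.
Administrative Delay Adjustment: +451 days → 9 June 2014.

2014-06-09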